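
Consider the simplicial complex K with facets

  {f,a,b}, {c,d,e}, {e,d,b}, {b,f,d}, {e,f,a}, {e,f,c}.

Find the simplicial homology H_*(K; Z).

K has 6 vertices, 12 edges, 6 triangles.
rank ∂_0 = 0, rank ∂_1 = 5 ⇒ b_0 = 6 − 0 − 5 = 1; all invariant factors of ∂_1 are 1 so no torsion. So H_0 = Z.
rank ∂_1 = 5, rank ∂_2 = 6 ⇒ b_1 = 12 − 5 − 6 = 1; all invariant factors of ∂_2 are 1 so no torsion. So H_1 = Z.
rank ∂_2 = 6, rank ∂_3 = 0 ⇒ b_2 = 6 − 6 − 0 = 0. So H_2 = 0.

H_0 ≅ Z,  H_1 ≅ Z,  H_2 = 0.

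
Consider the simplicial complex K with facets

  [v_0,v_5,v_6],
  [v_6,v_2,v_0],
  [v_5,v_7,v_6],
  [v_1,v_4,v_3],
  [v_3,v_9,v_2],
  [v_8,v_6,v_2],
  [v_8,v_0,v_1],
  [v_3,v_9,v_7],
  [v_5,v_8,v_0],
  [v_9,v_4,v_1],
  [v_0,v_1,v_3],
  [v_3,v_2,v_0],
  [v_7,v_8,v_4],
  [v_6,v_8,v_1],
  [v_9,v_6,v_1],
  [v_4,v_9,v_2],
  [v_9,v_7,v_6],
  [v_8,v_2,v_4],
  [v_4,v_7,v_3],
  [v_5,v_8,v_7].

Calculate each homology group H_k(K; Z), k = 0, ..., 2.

Take the total order v_0 < v_1 < v_2 < v_3 < v_4 < v_5 < v_6 < v_7 < v_8 < v_9 on the vertex set. Then K (dimension 2) consists of the simplices:

  0-simplices (10): [v_0], [v_1], [v_2], [v_3], [v_4], [v_5], [v_6], [v_7], [v_8], [v_9]
  1-simplices (30): (30 of them)
  2-simplices (20): (20 of them)

giving chain groups C_0 ≅ Z^10, C_1 ≅ Z^30, C_2 ≅ Z^20.

Boundary ∂_1: C_1 → C_0 maps an edge to its endpoints' difference, ∂[p,q] = q − p. For instance
  ∂[v_2,v_6] = [v_6] − [v_2].
The 10×30 boundary matrix has rank 9 and Smith normal form diag(1,1,1,1,1,1,1,1,1).

The boundary map ∂_2: C_2 → C_1 sends each 2-simplex [p,q,r] to [q,r] − [p,r] + [p,q]. For instance
  ∂[v_2,v_3,v_9] = [v_3,v_9] − [v_2,v_9] + [v_2,v_3],
  ∂[v_1,v_6,v_9] = [v_6,v_9] − [v_1,v_9] + [v_1,v_6].
The 30×20 boundary matrix has rank 20 and Smith normal form diag(1,1,1,1,1,1,1,1,1,1,1,1,1,1,1,1,1,1,1,2).

Reading off H_k = ker ∂_k / im ∂_{k+1}:

  H_0: rank C_0 − rank ∂_1 = 10 − 9 = 1, and the invariant factors of ∂_1 are all 1, so H_0 = Z.
  H_1: rank ker ∂_1 − rank ∂_2 = (30 − 9) − 20 = 1, and ∂_2 has invariant factor 2 > 1, so H_1 = Z ⊕ Z/2Z.
  H_2: rank ker ∂_2 − rank ∂_3 = (20 − 20) − 0 = 0, and there is no ∂_3, so H_2 = 0.

As a check, the Euler characteristic is 10 − 30 + 20 = 0, which agrees with 1 − 1 + 0 = 0.
(K is a triangulation of the Klein bottle.)

H_0 ≅ Z,  H_1 ≅ Z ⊕ Z/2Z,  H_2 = 0.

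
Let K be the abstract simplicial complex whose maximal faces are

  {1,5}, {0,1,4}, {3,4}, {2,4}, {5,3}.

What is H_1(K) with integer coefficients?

Order the vertices as 0 < 1 < 2 < 3 < 4 < 5. Listing each simplex with vertices in this order, K has dimension 2 with simplices:

  0-simplices (6): [0], [1], [2], [3], [4], [5]
  1-simplices (7): [0,1], [0,4], [1,4], [1,5], [2,4], [3,4], [3,5]
  2-simplices (1): [0,1,4]

so the chain groups are C_0 ≅ Z^6, C_1 ≅ Z^7, C_2 ≅ Z^1.

∂_1: C_1 → C_0 sends each edge [p,q] (with p < q) to q − p.
As a 6×7 matrix over Z this has rank 5, with invariant factors (1,1,1,1,1).

Boundary ∂_2: C_2 → C_1 maps a triangle to the signed sum of its edges. For instance
  ∂[0,1,4] = [1,4] − [0,4] + [0,1].
The resulting 7×1 matrix has rank 1, and its Smith normal form has invariant factors (1).

From H_k ≅ ker(∂_k) / im(∂_{k+1}) we obtain:

  H_1: rank ker ∂_1 − rank ∂_2 = (7 − 5) − 1 = 1, and the invariant factors of ∂_2 are all 1, so H_1 = Z.

H_1 = Z.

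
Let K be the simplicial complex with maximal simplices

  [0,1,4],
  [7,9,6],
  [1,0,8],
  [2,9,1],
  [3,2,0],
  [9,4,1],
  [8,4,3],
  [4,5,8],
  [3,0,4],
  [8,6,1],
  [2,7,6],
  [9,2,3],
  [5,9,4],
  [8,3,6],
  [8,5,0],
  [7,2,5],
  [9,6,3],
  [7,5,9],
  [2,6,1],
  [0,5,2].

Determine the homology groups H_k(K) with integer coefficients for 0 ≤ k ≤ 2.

H_0 = Z,  H_1 = Z ⊕ Z/2,  H_2 = 0.

Order the vertices as 0 < 1 < 2 < 3 < 4 < 5 < 6 < 7 < 8 < 9. Listing each simplex with vertices in this order, K has dimension 2 with simplices:

  0-simplices (10): [0], [1], [2], [3], [4], [5], [6], [7], [8], [9]
  1-simplices (30): (30 of them)
  2-simplices (20): (20 of them)

so the chain groups are C_0 ≅ Z^10, C_1 ≅ Z^30, C_2 ≅ Z^20.

Boundary ∂_1: C_1 → C_0 maps an edge to its endpoints' difference, ∂[p,q] = q − p. For instance
  ∂[1,9] = [9] − [1].
This gives a 10×30 integer matrix of rank 9; reducing to Smith normal form yields diagonal entries (1,1,1,1,1,1,1,1,1).

∂_2: C_2 → C_1 maps a triangle to the signed sum of its edges. For instance
  ∂[4,5,9] = [5,9] − [4,9] + [4,5],
  ∂[3,6,9] = [6,9] − [3,9] + [3,6].
The resulting 30×20 matrix has rank 20, and its Smith normal form has invariant factors (1,1,1,1,1,1,1,1,1,1,1,1,1,1,1,1,1,1,1,2).

From H_k ≅ ker(∂_k) / im(∂_{k+1}) we obtain:

  H_0: rank C_0 − rank ∂_1 = 10 − 9 = 1, and the invariant factors of ∂_1 are all 1, so H_0 = Z.
  H_1: rank ker ∂_1 − rank ∂_2 = (30 − 9) − 20 = 1, and ∂_2 has invariant factor 2 > 1, so H_1 = Z ⊕ Z/2.
  H_2: rank ker ∂_2 − rank ∂_3 = (20 − 20) − 0 = 0, and there is no ∂_3, so H_2 = 0.

As a check, the Euler characteristic is 10 − 30 + 20 = 0, which agrees with 1 − 1 + 0 = 0.
(K is a triangulation of the Klein bottle.)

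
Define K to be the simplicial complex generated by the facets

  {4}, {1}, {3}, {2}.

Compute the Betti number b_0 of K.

b_0 = 4.

Order the vertices as 1 < 2 < 3 < 4. Listing each simplex with vertices in this order, K has dimension 0 with simplices:

  0-simplices (4): [1], [2], [3], [4]

so the chain groups are C_0 ≅ Z^4.

Reading off H_k = ker ∂_k / im ∂_{k+1}:

  H_0: rank C_0 − rank ∂_1 = 4 − 0 = 4, and there is no ∂_1, so H_0 ≅ Z^4.

Hence the Betti numbers are b_0 = 4.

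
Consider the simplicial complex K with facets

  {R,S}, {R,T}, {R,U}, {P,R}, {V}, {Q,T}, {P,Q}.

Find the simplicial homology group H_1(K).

Order the vertices as P < Q < R < S < T < U < V. Listing each simplex with vertices in this order, K has dimension 1 with simplices:

  0-simplices (7): P, Q, R, S, T, U, V
  1-simplices (6): PQ, PR, QT, RS, RT, RU

giving chain groups C_0 ≅ Z^7, C_1 ≅ Z^6.

Boundary ∂_1: C_1 → C_0 is given by ∂[p,q] = [q] − [p]. For instance
  ∂RT = T − R.
As a 7×6 matrix over Z this has rank 5, with invariant factors (1,1,1,1,1).

Now H_k = ker ∂_k / im ∂_{k+1}, so:

  H_1: rank ker ∂_1 − rank ∂_2 = (6 − 5) − 0 = 1, and there is no ∂_2, so H_1 ≅ Z.

H_1 ≅ Z.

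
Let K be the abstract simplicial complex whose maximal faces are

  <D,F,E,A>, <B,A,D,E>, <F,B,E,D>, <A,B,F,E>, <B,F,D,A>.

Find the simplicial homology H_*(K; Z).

H_0 ≅ Z,  H_1 = 0,  H_2 = 0,  H_3 ≅ Z.

K has 5 vertices, 10 edges, 10 triangles, 5 3-simplices.
rank ∂_0 = 0, rank ∂_1 = 4 ⇒ b_0 = 5 − 0 − 4 = 1; all invariant factors of ∂_1 are 1 so no torsion. So H_0 ≅ Z.
rank ∂_1 = 4, rank ∂_2 = 6 ⇒ b_1 = 10 − 4 − 6 = 0; all invariant factors of ∂_2 are 1 so no torsion. So H_1 ≅ 0.
rank ∂_2 = 6, rank ∂_3 = 4 ⇒ b_2 = 10 − 6 − 4 = 0; all invariant factors of ∂_3 are 1 so no torsion. So H_2 ≅ 0.
rank ∂_3 = 4, rank ∂_4 = 0 ⇒ b_3 = 5 − 4 − 0 = 1. So H_3 ≅ Z.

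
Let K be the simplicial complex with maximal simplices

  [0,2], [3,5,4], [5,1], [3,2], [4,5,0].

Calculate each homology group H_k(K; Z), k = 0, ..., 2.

Order the vertices as 0 < 1 < 2 < 3 < 4 < 5. Listing each simplex with vertices in this order, K has dimension 2 with simplices:

  0-simplices (6): [0], [1], [2], [3], [4], [5]
  1-simplices (8): [0,2], [0,4], [0,5], [1,5], [2,3], [3,4], [3,5], [4,5]
  2-simplices (2): [0,4,5], [3,4,5]

Hence C_0 ≅ Z^6, C_1 ≅ Z^8, C_2 ≅ Z^2.

∂_1: C_1 → C_0 maps an edge to its endpoints' difference, ∂[p,q] = q − p. For instance
  ∂[0,2] = [2] − [0].
The 6×8 boundary matrix has rank 5 and Smith normal form diag(1,1,1,1,1).

The boundary map ∂_2: C_2 → C_1 maps a triangle to the signed sum of its edges. For instance
  ∂[0,4,5] = [4,5] − [0,5] + [0,4],
  ∂[3,4,5] = [4,5] − [3,5] + [3,4].
The resulting 8×2 matrix has rank 2, and its Smith normal form has invariant factors (1,1).

Computing H_k = (kernel of ∂_k) / (image of ∂_{k+1}):

  H_0: rank C_0 − rank ∂_1 = 6 − 5 = 1, and the invariant factors of ∂_1 are all 1, so H_0 = Z.
  H_1: rank ker ∂_1 − rank ∂_2 = (8 − 5) − 2 = 1, and the invariant factors of ∂_2 are all 1, so H_1 = Z.
  H_2: rank ker ∂_2 − rank ∂_3 = (2 − 2) − 0 = 0, and there is no ∂_3, so H_2 = 0.

H_0 ≅ Z,  H_1 ≅ Z,  H_2 = 0.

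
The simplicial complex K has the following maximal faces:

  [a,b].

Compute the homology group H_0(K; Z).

K has 2 vertices, 1 edge.
rank ∂_0 = 0, rank ∂_1 = 1 ⇒ b_0 = 2 − 0 − 1 = 1; all invariant factors of ∂_1 are 1 so no torsion. So H_0 = Z.

H_0 = Z.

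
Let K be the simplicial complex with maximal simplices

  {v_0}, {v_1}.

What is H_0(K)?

Order the vertices as v_0 < v_1. Listing each simplex with vertices in this order, K has dimension 0 with simplices:

  0-simplices (2): [v_0], [v_1]

giving chain groups C_0 ≅ Z^2.

From H_k ≅ ker(∂_k) / im(∂_{k+1}) we obtain:

  H_0: rank C_0 − rank ∂_1 = 2 − 0 = 2, and there is no ∂_1, so H_0 ≅ Z^2.

H_0 ≅ Z^2.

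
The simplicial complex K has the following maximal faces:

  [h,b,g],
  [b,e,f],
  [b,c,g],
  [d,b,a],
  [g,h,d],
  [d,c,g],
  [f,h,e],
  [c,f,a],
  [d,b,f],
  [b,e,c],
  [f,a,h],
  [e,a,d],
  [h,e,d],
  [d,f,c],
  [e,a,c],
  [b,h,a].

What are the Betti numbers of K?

K has 8 vertices, 24 edges, 16 triangles.
rank ∂_0 = 0, rank ∂_1 = 7 ⇒ b_0 = 8 − 0 − 7 = 1; all invariant factors of ∂_1 are 1 so no torsion. So H_0 ≅ Z.
rank ∂_1 = 7, rank ∂_2 = 15 ⇒ b_1 = 24 − 7 − 15 = 2; all invariant factors of ∂_2 are 1 so no torsion. So H_1 ≅ Z^2.
rank ∂_2 = 15, rank ∂_3 = 0 ⇒ b_2 = 16 − 15 − 0 = 1. So H_2 ≅ Z.

b_0 = 1, b_1 = 2, b_2 = 1.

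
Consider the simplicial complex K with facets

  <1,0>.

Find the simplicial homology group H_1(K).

Order the vertices as 0 < 1. Listing each simplex with vertices in this order, K has dimension 1 with simplices:

  0-simplices (2): [0], [1]
  1-simplices (1): [0,1]

so the chain groups are C_0 ≅ Z^2, C_1 ≅ Z^1.

The boundary map ∂_1: C_1 → C_0 is given by ∂[p,q] = [q] − [p].
As a 2×1 matrix over Z this has rank 1, with invariant factors (1).

From H_k ≅ ker(∂_k) / im(∂_{k+1}) we obtain:

  H_1: rank ker ∂_1 − rank ∂_2 = (1 − 1) − 0 = 0, and there is no ∂_2, so H_1 ≅ 0.

H_1 ≅ 0.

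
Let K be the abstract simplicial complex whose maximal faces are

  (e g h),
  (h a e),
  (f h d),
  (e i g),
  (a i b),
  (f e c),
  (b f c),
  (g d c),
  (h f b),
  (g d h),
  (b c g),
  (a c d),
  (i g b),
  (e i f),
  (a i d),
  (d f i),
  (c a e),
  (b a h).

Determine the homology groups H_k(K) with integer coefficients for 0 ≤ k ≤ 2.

We work with the vertex ordering a < b < c < d < e < f < g < h < i. The simplices of K, each written with vertices in increasing order, are:

  0-simplices (9): a, b, c, d, e, f, g, h, i
  1-simplices (27): ab, ac, ad, ae, ah, ai, bc, bf, bg, bh, bi, cd, ce, cf, cg, df, dg, dh, di, ef, eg, eh, ei, fh, fi, gh, gi
  2-simplices (18): abh, abi, acd, ace, adi, aeh, bcf, bcg, bfh, bgi, cdg, cef, dfh, dfi, dgh, efi, egh, egi

giving chain groups C_0 ≅ Z^9, C_1 ≅ Z^27, C_2 ≅ Z^18.

The boundary map ∂_1: C_1 → C_0 maps an edge to its endpoints' difference, ∂[p,q] = q − p.
The 9×27 boundary matrix has rank 8 and Smith normal form diag(1,1,1,1,1,1,1,1).

Boundary ∂_2: C_2 → C_1 acts by ∂[p,q,r] = [q,r] − [p,r] + [p,q]. For instance
  ∂abh = bh − ah + ab,
  ∂ace = ce − ae + ac.
The 27×18 boundary matrix has rank 17 and Smith normal form diag(1,1,1,1,1,1,1,1,1,1,1,1,1,1,1,1,1).

From H_k ≅ ker(∂_k) / im(∂_{k+1}) we obtain:

  H_0: rank C_0 − rank ∂_1 = 9 − 8 = 1, and the invariant factors of ∂_1 are all 1, so H_0 ≅ Z.
  H_1: rank ker ∂_1 − rank ∂_2 = (27 − 8) − 17 = 2, and the invariant factors of ∂_2 are all 1, so H_1 ≅ Z^2.
  H_2: rank ker ∂_2 − rank ∂_3 = (18 − 17) − 0 = 1, and there is no ∂_3, so H_2 ≅ Z.

As a check, the Euler characteristic is 9 − 27 + 18 = 0, which agrees with 1 − 2 + 1 = 0.
(K is a triangulation of the torus T^2.)

H_0 ≅ Z,  H_1 ≅ Z^2,  H_2 ≅ Z.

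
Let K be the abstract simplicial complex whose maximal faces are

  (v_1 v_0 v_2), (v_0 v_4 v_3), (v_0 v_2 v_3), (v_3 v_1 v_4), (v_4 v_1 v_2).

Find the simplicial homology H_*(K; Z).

Take the total order v_0 < v_1 < v_2 < v_3 < v_4 on the vertex set. Then K (dimension 2) consists of the simplices:

  0-simplices (5): [v_0], [v_1], [v_2], [v_3], [v_4]
  1-simplices (10): [v_0,v_1], [v_0,v_2], [v_0,v_3], [v_0,v_4], [v_1,v_2], [v_1,v_3], [v_1,v_4], [v_2,v_3], [v_2,v_4], [v_3,v_4]
  2-simplices (5): [v_0,v_1,v_2], [v_0,v_2,v_3], [v_0,v_3,v_4], [v_1,v_2,v_4], [v_1,v_3,v_4]

Hence C_0 ≅ Z^5, C_1 ≅ Z^10, C_2 ≅ Z^5.

∂_1: C_1 → C_0 is given by ∂[p,q] = [q] − [p].
The resulting 5×10 matrix has rank 4, and its Smith normal form has invariant factors (1,1,1,1).

The boundary map ∂_2: C_2 → C_1 sends each 2-simplex [p,q,r] to [q,r] − [p,r] + [p,q]. For instance
  ∂[v_1,v_3,v_4] = [v_3,v_4] − [v_1,v_4] + [v_1,v_3],
  ∂[v_1,v_2,v_4] = [v_2,v_4] − [v_1,v_4] + [v_1,v_2].
This gives a 10×5 integer matrix of rank 5; reducing to Smith normal form yields diagonal entries (1,1,1,1,1).

Now H_k = ker ∂_k / im ∂_{k+1}, so:

  H_0: rank C_0 − rank ∂_1 = 5 − 4 = 1, and the invariant factors of ∂_1 are all 1, so H_0 = Z.
  H_1: rank ker ∂_1 − rank ∂_2 = (10 − 4) − 5 = 1, and the invariant factors of ∂_2 are all 1, so H_1 = Z.
  H_2: rank ker ∂_2 − rank ∂_3 = (5 − 5) − 0 = 0, and there is no ∂_3, so H_2 = 0.

H_0 ≅ Z,  H_1 ≅ Z,  H_2 = 0.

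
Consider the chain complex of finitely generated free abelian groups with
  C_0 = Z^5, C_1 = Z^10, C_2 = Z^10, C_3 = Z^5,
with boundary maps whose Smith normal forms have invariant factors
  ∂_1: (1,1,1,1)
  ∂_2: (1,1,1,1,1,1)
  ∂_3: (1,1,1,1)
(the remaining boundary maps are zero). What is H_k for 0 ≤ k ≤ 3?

H_0: b_0 = 5 − 0 − 4 = 1; torsion from ∂_1 factors > 1: none. So H_0 = Z.
H_1: b_1 = 10 − 4 − 6 = 0; torsion from ∂_2 factors > 1: none. So H_1 = 0.
H_2: b_2 = 10 − 6 − 4 = 0; torsion from ∂_3 factors > 1: none. So H_2 = 0.
H_3: b_3 = 5 − 4 − 0 = 1; torsion from ∂_4 factors > 1: none. So H_3 = Z.

H_0 = Z,  H_1 = 0,  H_2 = 0,  H_3 = Z.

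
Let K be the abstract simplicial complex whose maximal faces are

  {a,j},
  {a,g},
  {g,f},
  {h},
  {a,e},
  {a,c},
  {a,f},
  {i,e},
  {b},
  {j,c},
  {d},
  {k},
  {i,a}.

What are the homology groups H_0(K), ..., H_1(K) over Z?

K has 11 vertices, 9 edges.
rank ∂_0 = 0, rank ∂_1 = 6 ⇒ b_0 = 11 − 0 − 6 = 5; all invariant factors of ∂_1 are 1 so no torsion. So H_0 ≅ Z^5.
rank ∂_1 = 6, rank ∂_2 = 0 ⇒ b_1 = 9 − 6 − 0 = 3. So H_1 ≅ Z^3.

H_0 = Z^5,  H_1 = Z^3.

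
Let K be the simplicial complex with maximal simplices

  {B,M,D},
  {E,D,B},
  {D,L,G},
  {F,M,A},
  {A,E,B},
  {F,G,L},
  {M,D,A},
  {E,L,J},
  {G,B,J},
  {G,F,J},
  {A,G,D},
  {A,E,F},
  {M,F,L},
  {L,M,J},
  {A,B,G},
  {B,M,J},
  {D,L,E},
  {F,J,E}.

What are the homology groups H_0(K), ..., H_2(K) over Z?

Fix the vertex order A < B < D < E < F < G < J < L < M and write every simplex with vertices in increasing order. Then dim K = 2 and the simplices of K are:

  0-simplices (9): A, B, D, E, F, G, J, L, M
  1-simplices (27): AB, AD, AE, AF, AG, AM, BD, BE, BG, BJ, BM, DE, DG, DL, DM, EF, EJ, EL, FG, FJ, FL, FM, GJ, GL, JL, JM, LM
  2-simplices (18): ABE, ABG, ADG, ADM, AEF, AFM, BDE, BDM, BGJ, BJM, DEL, DGL, EFJ, EJL, FGJ, FGL, FLM, JLM

so the chain groups are C_0 ≅ Z^9, C_1 ≅ Z^27, C_2 ≅ Z^18.

Boundary ∂_1: C_1 → C_0 is given by ∂[p,q] = [q] − [p]. For instance
  ∂EF = F − E.
As a 9×27 matrix over Z this has rank 8, with invariant factors (1,1,1,1,1,1,1,1).

The boundary map ∂_2: C_2 → C_1 maps a triangle to the signed sum of its edges. For instance
  ∂FGJ = GJ − FJ + FG,
  ∂AEF = EF − AF + AE.
The resulting 27×18 matrix has rank 18, and its Smith normal form has invariant factors (1,1,1,1,1,1,1,1,1,1,1,1,1,1,1,1,1,2).

From H_k ≅ ker(∂_k) / im(∂_{k+1}) we obtain:

  H_0: rank C_0 − rank ∂_1 = 9 − 8 = 1, and the invariant factors of ∂_1 are all 1, so H_0 = Z.
  H_1: rank ker ∂_1 − rank ∂_2 = (27 − 8) − 18 = 1, and ∂_2 has invariant factor 2 > 1, so H_1 = Z ⊕ Z/2Z.
  H_2: rank ker ∂_2 − rank ∂_3 = (18 − 18) − 0 = 0, and there is no ∂_3, so H_2 = 0.

As a check, the Euler characteristic is 9 − 27 + 18 = 0, which agrees with 1 − 1 + 0 = 0.

H_0 = Z,  H_1 = Z ⊕ Z/2Z,  H_2 = 0.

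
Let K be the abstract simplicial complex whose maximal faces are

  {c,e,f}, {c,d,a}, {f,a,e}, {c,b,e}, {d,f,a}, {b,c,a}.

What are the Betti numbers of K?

b_0 = 1, b_1 = 1, b_2 = 0.

We work with the vertex ordering a < b < c < d < e < f. The simplices of K, each written with vertices in increasing order, are:

  0-simplices (6): a, b, c, d, e, f
  1-simplices (12): ab, ac, ad, ae, af, bc, be, cd, ce, cf, df, ef
  2-simplices (6): abc, acd, adf, aef, bce, cef

Hence C_0 ≅ Z^6, C_1 ≅ Z^12, C_2 ≅ Z^6.

Boundary ∂_1: C_1 → C_0 is given by ∂[p,q] = [q] − [p].
This gives a 6×12 integer matrix of rank 5; reducing to Smith normal form yields diagonal entries (1,1,1,1,1).

∂_2: C_2 → C_1 sends each 2-simplex [p,q,r] to [q,r] − [p,r] + [p,q]. For instance
  ∂aef = ef − af + ae,
  ∂bce = ce − be + bc.
As a 12×6 matrix over Z this has rank 6, with invariant factors (1,1,1,1,1,1).

Reading off H_k = ker ∂_k / im ∂_{k+1}:

  H_0: rank C_0 − rank ∂_1 = 6 − 5 = 1, and the invariant factors of ∂_1 are all 1, so H_0 ≅ Z.
  H_1: rank ker ∂_1 − rank ∂_2 = (12 − 5) − 6 = 1, and the invariant factors of ∂_2 are all 1, so H_1 ≅ Z.
  H_2: rank ker ∂_2 − rank ∂_3 = (6 − 6) − 0 = 0, and there is no ∂_3, so H_2 ≅ 0.

As a check, the Euler characteristic is 6 − 12 + 6 = 0, which agrees with 1 − 1 + 0 = 0.

Hence the Betti numbers are b_0 = 1, b_1 = 1, b_2 = 0.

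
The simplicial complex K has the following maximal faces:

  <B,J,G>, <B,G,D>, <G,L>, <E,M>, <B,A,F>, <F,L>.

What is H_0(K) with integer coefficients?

Order the vertices as A < B < D < E < F < G < J < L < M. Listing each simplex with vertices in this order, K has dimension 2 with simplices:

  0-simplices (9): A, B, D, E, F, G, J, L, M
  1-simplices (11): AB, AF, BD, BF, BG, BJ, DG, EM, FL, GJ, GL
  2-simplices (3): ABF, BDG, BGJ

so the chain groups are C_0 ≅ Z^9, C_1 ≅ Z^11, C_2 ≅ Z^3.

Boundary ∂_1: C_1 → C_0 sends each edge [p,q] (with p < q) to q − p. For instance
  ∂BF = F − B.
This gives a 9×11 integer matrix of rank 7; reducing to Smith normal form yields diagonal entries (1,1,1,1,1,1,1).

Boundary ∂_2: C_2 → C_1 sends each 2-simplex [p,q,r] to [q,r] − [p,r] + [p,q]. For instance
  ∂BGJ = GJ − BJ + BG,
  ∂ABF = BF − AF + AB.
This gives a 11×3 integer matrix of rank 3; reducing to Smith normal form yields diagonal entries (1,1,1).

Computing H_k = (kernel of ∂_k) / (image of ∂_{k+1}):

  H_0: rank C_0 − rank ∂_1 = 9 − 7 = 2, and the invariant factors of ∂_1 are all 1, so H_0 ≅ Z^2.

H_0 = Z^2.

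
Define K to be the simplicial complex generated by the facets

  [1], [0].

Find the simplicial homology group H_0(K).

H_0 = Z^2.

We work with the vertex ordering 0 < 1. The simplices of K, each written with vertices in increasing order, are:

  0-simplices (2): [0], [1]

giving chain groups C_0 ≅ Z^2.

Reading off H_k = ker ∂_k / im ∂_{k+1}:

  H_0: rank C_0 − rank ∂_1 = 2 − 0 = 2, and there is no ∂_1, so H_0 = Z^2.

(K is a triangulation of a set of 2 points.)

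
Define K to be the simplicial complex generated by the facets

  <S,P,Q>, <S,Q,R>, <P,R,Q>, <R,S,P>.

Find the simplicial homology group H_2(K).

Fix the vertex order P < Q < R < S and write every simplex with vertices in increasing order. Then dim K = 2 and the simplices of K are:

  0-simplices (4): P, Q, R, S
  1-simplices (6): PQ, PR, PS, QR, QS, RS
  2-simplices (4): PQR, PQS, PRS, QRS

so the chain groups are C_0 ≅ Z^4, C_1 ≅ Z^6, C_2 ≅ Z^4.

Boundary ∂_1: C_1 → C_0 is given by ∂[p,q] = [q] − [p]. For instance
  ∂QR = R − Q.
As a 4×6 matrix over Z this has rank 3, with invariant factors (1,1,1).

Boundary ∂_2: C_2 → C_1 sends each 2-simplex [p,q,r] to [q,r] − [p,r] + [p,q]. For instance
  ∂QRS = RS − QS + QR,
  ∂PQR = QR − PR + PQ.
As a 6×4 matrix over Z this has rank 3, with invariant factors (1,1,1).

Computing H_k = (kernel of ∂_k) / (image of ∂_{k+1}):

  H_2: rank ker ∂_2 − rank ∂_3 = (4 − 3) − 0 = 1, and there is no ∂_3, so H_2 = Z.

(K is a triangulation of the 2-sphere S^2.)

H_2 ≅ Z.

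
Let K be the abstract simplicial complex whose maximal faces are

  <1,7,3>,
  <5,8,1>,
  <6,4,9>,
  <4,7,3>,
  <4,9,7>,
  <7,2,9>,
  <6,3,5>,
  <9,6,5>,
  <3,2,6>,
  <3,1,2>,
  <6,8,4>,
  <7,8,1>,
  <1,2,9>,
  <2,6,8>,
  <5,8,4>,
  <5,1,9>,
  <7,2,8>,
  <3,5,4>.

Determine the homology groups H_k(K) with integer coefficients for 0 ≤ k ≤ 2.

Order the vertices as 1 < 2 < 3 < 4 < 5 < 6 < 7 < 8 < 9. Listing each simplex with vertices in this order, K has dimension 2 with simplices:

  0-simplices (9): [1], [2], [3], [4], [5], [6], [7], [8], [9]
  1-simplices (27): (27 of them)
  2-simplices (18): [1,2,3], [1,2,9], [1,3,7], [1,5,8], [1,5,9], [1,7,8], [2,3,6], [2,6,8], [2,7,8], [2,7,9], [3,4,5], [3,4,7], [3,5,6], [4,5,8], [4,6,8], [4,6,9], [4,7,9], [5,6,9]

giving chain groups C_0 ≅ Z^9, C_1 ≅ Z^27, C_2 ≅ Z^18.

Boundary ∂_1: C_1 → C_0 sends each edge [p,q] (with p < q) to q − p. For instance
  ∂[4,7] = [7] − [4].
The resulting 9×27 matrix has rank 8, and its Smith normal form has invariant factors (1,1,1,1,1,1,1,1).

Boundary ∂_2: C_2 → C_1 sends each 2-simplex [p,q,r] to [q,r] − [p,r] + [p,q]. For instance
  ∂[4,6,8] = [6,8] − [4,8] + [4,6],
  ∂[3,5,6] = [5,6] − [3,6] + [3,5].
This gives a 27×18 integer matrix of rank 18; reducing to Smith normal form yields diagonal entries (1,1,1,1,1,1,1,1,1,1,1,1,1,1,1,1,1,2).

Reading off H_k = ker ∂_k / im ∂_{k+1}:

  H_0: rank C_0 − rank ∂_1 = 9 − 8 = 1, and the invariant factors of ∂_1 are all 1, so H_0 ≅ Z.
  H_1: rank ker ∂_1 − rank ∂_2 = (27 − 8) − 18 = 1, and ∂_2 has invariant factor 2 > 1, so H_1 ≅ Z ⊕ Z_2.
  H_2: rank ker ∂_2 − rank ∂_3 = (18 − 18) − 0 = 0, and there is no ∂_3, so H_2 ≅ 0.

As a check, the Euler characteristic is 9 − 27 + 18 = 0, which agrees with 1 − 1 + 0 = 0.

H_0 = Z,  H_1 = Z ⊕ Z_2,  H_2 = 0.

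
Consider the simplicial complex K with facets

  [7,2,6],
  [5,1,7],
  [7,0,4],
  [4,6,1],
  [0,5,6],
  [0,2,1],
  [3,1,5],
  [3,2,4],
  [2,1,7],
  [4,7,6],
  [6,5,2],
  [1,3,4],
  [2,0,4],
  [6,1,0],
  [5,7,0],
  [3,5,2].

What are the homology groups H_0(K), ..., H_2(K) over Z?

Take the total order 0 < 1 < 2 < 3 < 4 < 5 < 6 < 7 on the vertex set. Then K (dimension 2) consists of the simplices:

  0-simplices (8): [0], [1], [2], [3], [4], [5], [6], [7]
  1-simplices (24): (24 of them)
  2-simplices (16): [0,1,2], [0,1,6], [0,2,4], [0,4,7], [0,5,6], [0,5,7], [1,2,7], [1,3,4], [1,3,5], [1,4,6], [1,5,7], [2,3,4], [2,3,5], [2,5,6], [2,6,7], [4,6,7]

so the chain groups are C_0 ≅ Z^8, C_1 ≅ Z^24, C_2 ≅ Z^16.

∂_1: C_1 → C_0 sends each edge [p,q] (with p < q) to q − p. For instance
  ∂[0,5] = [5] − [0].
The 8×24 boundary matrix has rank 7 and Smith normal form diag(1,1,1,1,1,1,1).

Boundary ∂_2: C_2 → C_1 acts by ∂[p,q,r] = [q,r] − [p,r] + [p,q]. For instance
  ∂[1,4,6] = [4,6] − [1,6] + [1,4],
  ∂[0,2,4] = [2,4] − [0,4] + [0,2].
The resulting 24×16 matrix has rank 15, and its Smith normal form has invariant factors (1,1,1,1,1,1,1,1,1,1,1,1,1,1,1).

Reading off H_k = ker ∂_k / im ∂_{k+1}:

  H_0: rank C_0 − rank ∂_1 = 8 − 7 = 1, and the invariant factors of ∂_1 are all 1, so H_0 = Z.
  H_1: rank ker ∂_1 − rank ∂_2 = (24 − 7) − 15 = 2, and the invariant factors of ∂_2 are all 1, so H_1 = Z^2.
  H_2: rank ker ∂_2 − rank ∂_3 = (16 − 15) − 0 = 1, and there is no ∂_3, so H_2 = Z.

H_0 ≅ Z,  H_1 ≅ Z^2,  H_2 ≅ Z.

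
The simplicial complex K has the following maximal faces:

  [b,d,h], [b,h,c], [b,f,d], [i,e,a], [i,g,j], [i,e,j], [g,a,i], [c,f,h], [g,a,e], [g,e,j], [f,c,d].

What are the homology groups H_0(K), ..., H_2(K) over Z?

K has 10 vertices, 19 edges, 11 triangles.
rank ∂_0 = 0, rank ∂_1 = 8 ⇒ b_0 = 10 − 0 − 8 = 2; all invariant factors of ∂_1 are 1 so no torsion. So H_0 ≅ Z^2.
rank ∂_1 = 8, rank ∂_2 = 10 ⇒ b_1 = 19 − 8 − 10 = 1; all invariant factors of ∂_2 are 1 so no torsion. So H_1 ≅ Z.
rank ∂_2 = 10, rank ∂_3 = 0 ⇒ b_2 = 11 − 10 − 0 = 1. So H_2 ≅ Z.

H_0 ≅ Z^2,  H_1 ≅ Z,  H_2 ≅ Z.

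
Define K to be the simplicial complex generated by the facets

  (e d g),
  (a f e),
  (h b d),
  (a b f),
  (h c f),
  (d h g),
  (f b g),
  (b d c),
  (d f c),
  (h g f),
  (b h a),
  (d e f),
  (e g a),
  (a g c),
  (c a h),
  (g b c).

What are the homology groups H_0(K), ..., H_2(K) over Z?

We work with the vertex ordering a < b < c < d < e < f < g < h. The simplices of K, each written with vertices in increasing order, are:

  0-simplices (8): a, b, c, d, e, f, g, h
  1-simplices (24): ab, ac, ae, af, ag, ah, bc, bd, bf, bg, bh, cd, cf, cg, ch, de, df, dg, dh, ef, eg, fg, fh, gh
  2-simplices (16): abf, abh, acg, ach, aef, aeg, bcd, bcg, bdh, bfg, cdf, cfh, def, deg, dgh, fgh

Hence C_0 ≅ Z^8, C_1 ≅ Z^24, C_2 ≅ Z^16.

The boundary map ∂_1: C_1 → C_0 sends each edge [p,q] (with p < q) to q − p. For instance
  ∂bf = f − b.
This gives a 8×24 integer matrix of rank 7; reducing to Smith normal form yields diagonal entries (1,1,1,1,1,1,1).

The boundary map ∂_2: C_2 → C_1 sends each 2-simplex [p,q,r] to [q,r] − [p,r] + [p,q]. For instance
  ∂bcd = cd − bd + bc,
  ∂abh = bh − ah + ab.
As a 24×16 matrix over Z this has rank 15, with invariant factors (1,1,1,1,1,1,1,1,1,1,1,1,1,1,1).

Computing H_k = (kernel of ∂_k) / (image of ∂_{k+1}):

  H_0: rank C_0 − rank ∂_1 = 8 − 7 = 1, and the invariant factors of ∂_1 are all 1, so H_0 = Z.
  H_1: rank ker ∂_1 − rank ∂_2 = (24 − 7) − 15 = 2, and the invariant factors of ∂_2 are all 1, so H_1 = Z^2.
  H_2: rank ker ∂_2 − rank ∂_3 = (16 − 15) − 0 = 1, and there is no ∂_3, so H_2 = Z.

(K is a triangulation of the torus T^2.)

H_0 ≅ Z,  H_1 ≅ Z^2,  H_2 ≅ Z.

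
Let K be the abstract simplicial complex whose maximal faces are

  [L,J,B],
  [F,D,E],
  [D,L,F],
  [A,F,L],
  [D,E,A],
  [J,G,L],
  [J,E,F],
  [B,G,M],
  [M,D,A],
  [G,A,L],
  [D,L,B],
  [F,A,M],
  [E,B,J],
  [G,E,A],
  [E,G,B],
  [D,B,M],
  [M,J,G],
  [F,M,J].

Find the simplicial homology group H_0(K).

H_0 ≅ Z.

Take the total order A < B < D < E < F < G < J < L < M on the vertex set. Then K (dimension 2) consists of the simplices:

  0-simplices (9): A, B, D, E, F, G, J, L, M
  1-simplices (27): AD, AE, AF, AG, AL, AM, BD, BE, BG, BJ, BL, BM, DE, DF, DL, DM, EF, EG, EJ, FJ, FL, FM, GJ, GL, GM, JL, JM
  2-simplices (18): ADE, ADM, AEG, AFL, AFM, AGL, BDL, BDM, BEG, BEJ, BGM, BJL, DEF, DFL, EFJ, FJM, GJL, GJM

giving chain groups C_0 ≅ Z^9, C_1 ≅ Z^27, C_2 ≅ Z^18.

∂_1: C_1 → C_0 is given by ∂[p,q] = [q] − [p]. For instance
  ∂JL = L − J.
This gives a 9×27 integer matrix of rank 8; reducing to Smith normal form yields diagonal entries (1,1,1,1,1,1,1,1).

The boundary map ∂_2: C_2 → C_1 acts by ∂[p,q,r] = [q,r] − [p,r] + [p,q]. For instance
  ∂DEF = EF − DF + DE,
  ∂GJM = JM − GM + GJ.
This gives a 27×18 integer matrix of rank 18; reducing to Smith normal form yields diagonal entries (1,1,1,1,1,1,1,1,1,1,1,1,1,1,1,1,1,2).

From H_k ≅ ker(∂_k) / im(∂_{k+1}) we obtain:

  H_0: rank C_0 − rank ∂_1 = 9 − 8 = 1, and the invariant factors of ∂_1 are all 1, so H_0 ≅ Z.

(K is a triangulation of the Klein bottle.)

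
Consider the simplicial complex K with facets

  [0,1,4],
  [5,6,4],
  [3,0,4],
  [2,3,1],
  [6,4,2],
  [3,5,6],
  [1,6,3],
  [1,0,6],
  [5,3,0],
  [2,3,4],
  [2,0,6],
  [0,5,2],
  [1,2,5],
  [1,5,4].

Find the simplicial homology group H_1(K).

H_1 = Z^2.

We work with the vertex ordering 0 < 1 < 2 < 3 < 4 < 5 < 6. The simplices of K, each written with vertices in increasing order, are:

  0-simplices (7): [0], [1], [2], [3], [4], [5], [6]
  1-simplices (21): [0,1], [0,2], [0,3], [0,4], [0,5], [0,6], [1,2], [1,3], [1,4], [1,5], [1,6], [2,3], [2,4], [2,5], [2,6], [3,4], [3,5], [3,6], [4,5], [4,6], [5,6]
  2-simplices (14): [0,1,4], [0,1,6], [0,2,5], [0,2,6], [0,3,4], [0,3,5], [1,2,3], [1,2,5], [1,3,6], [1,4,5], [2,3,4], [2,4,6], [3,5,6], [4,5,6]

so the chain groups are C_0 ≅ Z^7, C_1 ≅ Z^21, C_2 ≅ Z^14.

∂_1: C_1 → C_0 sends each edge [p,q] (with p < q) to q − p.
The resulting 7×21 matrix has rank 6, and its Smith normal form has invariant factors (1,1,1,1,1,1).

Boundary ∂_2: C_2 → C_1 sends each 2-simplex [p,q,r] to [q,r] − [p,r] + [p,q]. For instance
  ∂[0,3,4] = [3,4] − [0,4] + [0,3],
  ∂[0,1,4] = [1,4] − [0,4] + [0,1].
The 21×14 boundary matrix has rank 13 and Smith normal form diag(1,1,1,1,1,1,1,1,1,1,1,1,1).

Reading off H_k = ker ∂_k / im ∂_{k+1}:

  H_1: rank ker ∂_1 − rank ∂_2 = (21 − 6) − 13 = 2, and the invariant factors of ∂_2 are all 1, so H_1 ≅ Z^2.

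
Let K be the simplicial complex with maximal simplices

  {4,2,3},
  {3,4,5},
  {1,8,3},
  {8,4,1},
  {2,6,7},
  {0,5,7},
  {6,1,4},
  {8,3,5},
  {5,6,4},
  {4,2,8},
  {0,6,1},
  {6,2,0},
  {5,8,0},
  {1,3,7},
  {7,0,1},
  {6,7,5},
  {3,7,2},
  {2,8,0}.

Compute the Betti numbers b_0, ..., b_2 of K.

b_0 = 1, b_1 = 1, b_2 = 0.

Fix the vertex order 0 < 1 < 2 < 3 < 4 < 5 < 6 < 7 < 8 and write every simplex with vertices in increasing order. Then dim K = 2 and the simplices of K are:

  0-simplices (9): [0], [1], [2], [3], [4], [5], [6], [7], [8]
  1-simplices (27): (27 of them)
  2-simplices (18): [0,1,6], [0,1,7], [0,2,6], [0,2,8], [0,5,7], [0,5,8], [1,3,7], [1,3,8], [1,4,6], [1,4,8], [2,3,4], [2,3,7], [2,4,8], [2,6,7], [3,4,5], [3,5,8], [4,5,6], [5,6,7]

giving chain groups C_0 ≅ Z^9, C_1 ≅ Z^27, C_2 ≅ Z^18.

∂_1: C_1 → C_0 is given by ∂[p,q] = [q] − [p]. For instance
  ∂[0,2] = [2] − [0].
This gives a 9×27 integer matrix of rank 8; reducing to Smith normal form yields diagonal entries (1,1,1,1,1,1,1,1).

∂_2: C_2 → C_1 maps a triangle to the signed sum of its edges. For instance
  ∂[1,3,7] = [3,7] − [1,7] + [1,3],
  ∂[2,3,7] = [3,7] − [2,7] + [2,3].
The resulting 27×18 matrix has rank 18, and its Smith normal form has invariant factors (1,1,1,1,1,1,1,1,1,1,1,1,1,1,1,1,1,2).

From H_k ≅ ker(∂_k) / im(∂_{k+1}) we obtain:

  H_0: rank C_0 − rank ∂_1 = 9 − 8 = 1, and the invariant factors of ∂_1 are all 1, so H_0 = Z.
  H_1: rank ker ∂_1 − rank ∂_2 = (27 − 8) − 18 = 1, and ∂_2 has invariant factor 2 > 1, so H_1 = Z ⊕ Z_2.
  H_2: rank ker ∂_2 − rank ∂_3 = (18 − 18) − 0 = 0, and there is no ∂_3, so H_2 = 0.

Hence the Betti numbers are b_0 = 1, b_1 = 1, b_2 = 0.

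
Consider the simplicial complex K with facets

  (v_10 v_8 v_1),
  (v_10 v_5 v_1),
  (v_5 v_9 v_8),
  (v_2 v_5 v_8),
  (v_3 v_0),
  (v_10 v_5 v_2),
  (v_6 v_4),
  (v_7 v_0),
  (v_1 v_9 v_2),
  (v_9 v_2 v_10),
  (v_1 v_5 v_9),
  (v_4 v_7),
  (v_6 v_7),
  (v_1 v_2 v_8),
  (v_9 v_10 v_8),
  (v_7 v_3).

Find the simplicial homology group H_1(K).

Order the vertices as v_0 < v_1 < v_2 < v_3 < v_4 < v_5 < v_6 < v_7 < v_8 < v_9 < v_10. Listing each simplex with vertices in this order, K has dimension 2 with simplices:

  0-simplices (11): [v_0], [v_1], [v_2], [v_3], [v_4], [v_5], [v_6], [v_7], [v_8], [v_9], [v_10]
  1-simplices (21): (21 of them)
  2-simplices (10): [v_1,v_2,v_8], [v_1,v_2,v_9], [v_1,v_5,v_9], [v_1,v_5,v_10], [v_1,v_8,v_10], [v_2,v_5,v_8], [v_2,v_5,v_10], [v_2,v_9,v_10], [v_5,v_8,v_9], [v_8,v_9,v_10]

Hence C_0 ≅ Z^11, C_1 ≅ Z^21, C_2 ≅ Z^10.

The boundary map ∂_1: C_1 → C_0 is given by ∂[p,q] = [q] − [p]. For instance
  ∂[v_2,v_10] = [v_10] − [v_2].
The 11×21 boundary matrix has rank 9 and Smith normal form diag(1,1,1,1,1,1,1,1,1).

Boundary ∂_2: C_2 → C_1 maps a triangle to the signed sum of its edges. For instance
  ∂[v_1,v_2,v_8] = [v_2,v_8] − [v_1,v_8] + [v_1,v_2],
  ∂[v_1,v_5,v_10] = [v_5,v_10] − [v_1,v_10] + [v_1,v_5].
This gives a 21×10 integer matrix of rank 10; reducing to Smith normal form yields diagonal entries (1,1,1,1,1,1,1,1,1,2).

Computing H_k = (kernel of ∂_k) / (image of ∂_{k+1}):

  H_1: rank ker ∂_1 − rank ∂_2 = (21 − 9) − 10 = 2, and ∂_2 has invariant factor 2 > 1, so H_1 = Z^2 ⊕ Z/2.

H_1 ≅ Z^2 ⊕ Z/2.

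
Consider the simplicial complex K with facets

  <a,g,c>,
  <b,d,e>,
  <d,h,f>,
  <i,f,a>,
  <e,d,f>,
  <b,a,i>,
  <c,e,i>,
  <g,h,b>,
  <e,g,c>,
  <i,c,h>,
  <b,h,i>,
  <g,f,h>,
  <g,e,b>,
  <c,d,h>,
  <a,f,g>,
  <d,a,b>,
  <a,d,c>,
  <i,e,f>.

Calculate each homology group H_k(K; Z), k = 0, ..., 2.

H_0 = Z,  H_1 = Z^2,  H_2 = Z.

Take the total order a < b < c < d < e < f < g < h < i on the vertex set. Then K (dimension 2) consists of the simplices:

  0-simplices (9): a, b, c, d, e, f, g, h, i
  1-simplices (27): ab, ac, ad, af, ag, ai, bd, be, bg, bh, bi, cd, ce, cg, ch, ci, de, df, dh, ef, eg, ei, fg, fh, fi, gh, hi
  2-simplices (18): abd, abi, acd, acg, afg, afi, bde, beg, bgh, bhi, cdh, ceg, cei, chi, def, dfh, efi, fgh

Hence C_0 ≅ Z^9, C_1 ≅ Z^27, C_2 ≅ Z^18.

The boundary map ∂_1: C_1 → C_0 sends each edge [p,q] (with p < q) to q − p. For instance
  ∂fi = i − f.
The 9×27 boundary matrix has rank 8 and Smith normal form diag(1,1,1,1,1,1,1,1).

Boundary ∂_2: C_2 → C_1 sends each 2-simplex [p,q,r] to [q,r] − [p,r] + [p,q]. For instance
  ∂bgh = gh − bh + bg,
  ∂bhi = hi − bi + bh.
This gives a 27×18 integer matrix of rank 17; reducing to Smith normal form yields diagonal entries (1,1,1,1,1,1,1,1,1,1,1,1,1,1,1,1,1).

Reading off H_k = ker ∂_k / im ∂_{k+1}:

  H_0: rank C_0 − rank ∂_1 = 9 − 8 = 1, and the invariant factors of ∂_1 are all 1, so H_0 ≅ Z.
  H_1: rank ker ∂_1 − rank ∂_2 = (27 − 8) − 17 = 2, and the invariant factors of ∂_2 are all 1, so H_1 ≅ Z^2.
  H_2: rank ker ∂_2 − rank ∂_3 = (18 − 17) − 0 = 1, and there is no ∂_3, so H_2 ≅ Z.

As a check, the Euler characteristic is 9 − 27 + 18 = 0, which agrees with 1 − 2 + 1 = 0.
(K is a triangulation of the torus T^2.)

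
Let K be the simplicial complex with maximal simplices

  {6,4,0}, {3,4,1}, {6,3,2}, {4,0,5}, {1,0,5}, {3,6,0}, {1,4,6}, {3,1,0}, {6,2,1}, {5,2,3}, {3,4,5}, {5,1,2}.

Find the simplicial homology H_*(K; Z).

K has 7 vertices, 18 edges, 12 triangles.
rank ∂_0 = 0, rank ∂_1 = 6 ⇒ b_0 = 7 − 0 − 6 = 1; all invariant factors of ∂_1 are 1 so no torsion. So H_0 ≅ Z.
rank ∂_1 = 6, rank ∂_2 = 12 ⇒ b_1 = 18 − 6 − 12 = 0; ∂_2 has invariant factor(s) [2] giving torsion. So H_1 ≅ Z/2.
rank ∂_2 = 12, rank ∂_3 = 0 ⇒ b_2 = 12 − 12 − 0 = 0. So H_2 ≅ 0.

H_0 = Z,  H_1 = Z/2,  H_2 = 0.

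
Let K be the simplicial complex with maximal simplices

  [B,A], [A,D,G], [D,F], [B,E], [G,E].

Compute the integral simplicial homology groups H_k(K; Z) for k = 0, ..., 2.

Fix the vertex order A < B < D < E < F < G and write every simplex with vertices in increasing order. Then dim K = 2 and the simplices of K are:

  0-simplices (6): A, B, D, E, F, G
  1-simplices (7): AB, AD, AG, BE, DF, DG, EG
  2-simplices (1): ADG

so the chain groups are C_0 ≅ Z^6, C_1 ≅ Z^7, C_2 ≅ Z^1.

The boundary map ∂_1: C_1 → C_0 is given by ∂[p,q] = [q] − [p]. For instance
  ∂AD = D − A.
This gives a 6×7 integer matrix of rank 5; reducing to Smith normal form yields diagonal entries (1,1,1,1,1).

The boundary map ∂_2: C_2 → C_1 sends each 2-simplex [p,q,r] to [q,r] − [p,r] + [p,q]. For instance
  ∂ADG = DG − AG + AD.
The resulting 7×1 matrix has rank 1, and its Smith normal form has invariant factors (1).

Now H_k = ker ∂_k / im ∂_{k+1}, so:

  H_0: rank C_0 − rank ∂_1 = 6 − 5 = 1, and the invariant factors of ∂_1 are all 1, so H_0 = Z.
  H_1: rank ker ∂_1 − rank ∂_2 = (7 − 5) − 1 = 1, and the invariant factors of ∂_2 are all 1, so H_1 = Z.
  H_2: rank ker ∂_2 − rank ∂_3 = (1 − 1) − 0 = 0, and there is no ∂_3, so H_2 = 0.

H_0 = Z,  H_1 = Z,  H_2 = 0.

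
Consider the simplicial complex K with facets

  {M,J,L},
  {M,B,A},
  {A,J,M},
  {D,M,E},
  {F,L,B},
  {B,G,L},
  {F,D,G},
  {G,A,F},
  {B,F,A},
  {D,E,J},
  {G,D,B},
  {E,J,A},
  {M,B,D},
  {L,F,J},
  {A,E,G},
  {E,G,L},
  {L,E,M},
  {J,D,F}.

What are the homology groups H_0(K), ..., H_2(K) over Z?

Fix the vertex order A < B < D < E < F < G < J < L < M and write every simplex with vertices in increasing order. Then dim K = 2 and the simplices of K are:

  0-simplices (9): A, B, D, E, F, G, J, L, M
  1-simplices (27): AB, AE, AF, AG, AJ, AM, BD, BF, BG, BL, BM, DE, DF, DG, DJ, DM, EG, EJ, EL, EM, FG, FJ, FL, GL, JL, JM, LM
  2-simplices (18): ABF, ABM, AEG, AEJ, AFG, AJM, BDG, BDM, BFL, BGL, DEJ, DEM, DFG, DFJ, EGL, ELM, FJL, JLM

giving chain groups C_0 ≅ Z^9, C_1 ≅ Z^27, C_2 ≅ Z^18.

∂_1: C_1 → C_0 maps an edge to its endpoints' difference, ∂[p,q] = q − p.
As a 9×27 matrix over Z this has rank 8, with invariant factors (1,1,1,1,1,1,1,1).

Boundary ∂_2: C_2 → C_1 maps a triangle to the signed sum of its edges. For instance
  ∂DEJ = EJ − DJ + DE,
  ∂AEJ = EJ − AJ + AE.
As a 27×18 matrix over Z this has rank 18, with invariant factors (1,1,1,1,1,1,1,1,1,1,1,1,1,1,1,1,1,2).

From H_k ≅ ker(∂_k) / im(∂_{k+1}) we obtain:

  H_0: rank C_0 − rank ∂_1 = 9 − 8 = 1, and the invariant factors of ∂_1 are all 1, so H_0 ≅ Z.
  H_1: rank ker ∂_1 − rank ∂_2 = (27 − 8) − 18 = 1, and ∂_2 has invariant factor 2 > 1, so H_1 ≅ Z ⊕ Z/2Z.
  H_2: rank ker ∂_2 − rank ∂_3 = (18 − 18) − 0 = 0, and there is no ∂_3, so H_2 ≅ 0.

As a check, the Euler characteristic is 9 − 27 + 18 = 0, which agrees with 1 − 1 + 0 = 0.
(K is a triangulation of the Klein bottle.)

H_0 = Z,  H_1 = Z ⊕ Z/2Z,  H_2 = 0.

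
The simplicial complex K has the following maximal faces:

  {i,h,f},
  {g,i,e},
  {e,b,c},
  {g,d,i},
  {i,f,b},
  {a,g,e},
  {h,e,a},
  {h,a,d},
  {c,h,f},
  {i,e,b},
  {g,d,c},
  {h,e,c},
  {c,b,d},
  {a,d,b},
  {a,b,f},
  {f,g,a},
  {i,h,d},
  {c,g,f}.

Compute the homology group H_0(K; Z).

Order the vertices as a < b < c < d < e < f < g < h < i. Listing each simplex with vertices in this order, K has dimension 2 with simplices:

  0-simplices (9): a, b, c, d, e, f, g, h, i
  1-simplices (27): ab, ad, ae, af, ag, ah, bc, bd, be, bf, bi, cd, ce, cf, cg, ch, dg, dh, di, eg, eh, ei, fg, fh, fi, gi, hi
  2-simplices (18): abd, abf, adh, aeg, aeh, afg, bcd, bce, bei, bfi, cdg, ceh, cfg, cfh, dgi, dhi, egi, fhi

giving chain groups C_0 ≅ Z^9, C_1 ≅ Z^27, C_2 ≅ Z^18.

Boundary ∂_1: C_1 → C_0 sends each edge [p,q] (with p < q) to q − p. For instance
  ∂fg = g − f.
This gives a 9×27 integer matrix of rank 8; reducing to Smith normal form yields diagonal entries (1,1,1,1,1,1,1,1).

The boundary map ∂_2: C_2 → C_1 acts by ∂[p,q,r] = [q,r] − [p,r] + [p,q]. For instance
  ∂fhi = hi − fi + fh,
  ∂dhi = hi − di + dh.
The 27×18 boundary matrix has rank 17 and Smith normal form diag(1,1,1,1,1,1,1,1,1,1,1,1,1,1,1,1,1).

Computing H_k = (kernel of ∂_k) / (image of ∂_{k+1}):

  H_0: rank C_0 − rank ∂_1 = 9 − 8 = 1, and the invariant factors of ∂_1 are all 1, so H_0 = Z.

H_0 ≅ Z.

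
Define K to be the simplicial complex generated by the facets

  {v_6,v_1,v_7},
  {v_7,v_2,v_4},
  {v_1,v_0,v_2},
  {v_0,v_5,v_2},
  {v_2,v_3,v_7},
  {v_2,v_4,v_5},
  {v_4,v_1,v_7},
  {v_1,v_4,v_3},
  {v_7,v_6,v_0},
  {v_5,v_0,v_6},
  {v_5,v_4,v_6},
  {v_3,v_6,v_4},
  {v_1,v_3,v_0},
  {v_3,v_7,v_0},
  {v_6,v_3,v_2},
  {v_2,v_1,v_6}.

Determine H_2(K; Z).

H_2 ≅ Z.

K has 8 vertices, 24 edges, 16 triangles.
rank ∂_2 = 15, rank ∂_3 = 0 ⇒ b_2 = 16 − 15 − 0 = 1. So H_2 ≅ Z.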